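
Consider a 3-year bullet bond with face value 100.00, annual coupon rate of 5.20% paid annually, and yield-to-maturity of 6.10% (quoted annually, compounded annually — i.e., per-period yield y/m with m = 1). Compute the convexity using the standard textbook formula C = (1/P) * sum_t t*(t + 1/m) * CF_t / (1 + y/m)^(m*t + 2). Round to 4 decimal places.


Answer: Convexity = 9.9615

Derivation:
Coupon per period c = face * coupon_rate / m = 5.200000
Periods per year m = 1; per-period yield y/m = 0.061000
Number of cashflows N = 3
Cashflows (t years, CF_t, discount factor 1/(1+y/m)^(m*t), PV):
  t = 1.0000: CF_t = 5.200000, DF = 0.942507, PV = 4.901037
  t = 2.0000: CF_t = 5.200000, DF = 0.888320, PV = 4.619262
  t = 3.0000: CF_t = 105.200000, DF = 0.837247, PV = 88.078435
Price P = sum_t PV_t = 97.598733
Convexity numerator sum_t t*(t + 1/m) * CF_t / (1+y/m)^(m*t + 2):
  t = 1.0000: term = 8.707374
  t = 2.0000: term = 24.620284
  t = 3.0000: term = 938.901572
Convexity = (1/P) * sum = 972.229230 / 97.598733 = 9.961494


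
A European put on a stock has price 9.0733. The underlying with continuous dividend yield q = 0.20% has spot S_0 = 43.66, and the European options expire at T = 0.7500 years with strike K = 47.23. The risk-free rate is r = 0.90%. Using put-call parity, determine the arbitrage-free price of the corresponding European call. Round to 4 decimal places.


Answer: Call price = 5.7556

Derivation:
Put-call parity: C - P = S_0 * exp(-qT) - K * exp(-rT).
S_0 * exp(-qT) = 43.6600 * 0.99850112 = 43.59455909
K * exp(-rT) = 47.2300 * 0.99327273 = 46.91227104
C = P + S*exp(-qT) - K*exp(-rT)
C = 9.0733 + 43.59455909 - 46.91227104 = 5.7556


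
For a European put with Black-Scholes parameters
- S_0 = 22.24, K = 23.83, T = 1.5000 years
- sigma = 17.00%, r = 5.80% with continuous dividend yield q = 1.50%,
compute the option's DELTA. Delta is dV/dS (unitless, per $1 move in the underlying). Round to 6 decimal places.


d1 = 0.0822364707; d2 = -0.1259701574
phi(d1) = 0.3975955678; exp(-qT) = 0.9777512372; exp(-rT) = 0.9166770956
N(-d1) = 0.4672293361
Delta = -exp(-qT) * N(-d1) = -0.9777512372 * 0.4672293361 = -0.456834

Answer: Delta = -0.456834


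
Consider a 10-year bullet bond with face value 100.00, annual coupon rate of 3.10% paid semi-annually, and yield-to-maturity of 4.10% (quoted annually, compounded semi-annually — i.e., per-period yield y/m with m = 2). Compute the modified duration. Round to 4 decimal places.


Coupon per period c = face * coupon_rate / m = 1.550000
Periods per year m = 2; per-period yield y/m = 0.020500
Number of cashflows N = 20
Cashflows (t years, CF_t, discount factor 1/(1+y/m)^(m*t), PV):
  t = 0.5000: CF_t = 1.550000, DF = 0.979912, PV = 1.518863
  t = 1.0000: CF_t = 1.550000, DF = 0.960227, PV = 1.488352
  t = 1.5000: CF_t = 1.550000, DF = 0.940938, PV = 1.458454
  t = 2.0000: CF_t = 1.550000, DF = 0.922036, PV = 1.429156
  t = 2.5000: CF_t = 1.550000, DF = 0.903514, PV = 1.400447
  t = 3.0000: CF_t = 1.550000, DF = 0.885364, PV = 1.372314
  t = 3.5000: CF_t = 1.550000, DF = 0.867579, PV = 1.344747
  t = 4.0000: CF_t = 1.550000, DF = 0.850151, PV = 1.317734
  t = 4.5000: CF_t = 1.550000, DF = 0.833073, PV = 1.291263
  t = 5.0000: CF_t = 1.550000, DF = 0.816338, PV = 1.265324
  t = 5.5000: CF_t = 1.550000, DF = 0.799939, PV = 1.239906
  t = 6.0000: CF_t = 1.550000, DF = 0.783870, PV = 1.214998
  t = 6.5000: CF_t = 1.550000, DF = 0.768123, PV = 1.190591
  t = 7.0000: CF_t = 1.550000, DF = 0.752693, PV = 1.166674
  t = 7.5000: CF_t = 1.550000, DF = 0.737573, PV = 1.143238
  t = 8.0000: CF_t = 1.550000, DF = 0.722756, PV = 1.120272
  t = 8.5000: CF_t = 1.550000, DF = 0.708237, PV = 1.097768
  t = 9.0000: CF_t = 1.550000, DF = 0.694010, PV = 1.075716
  t = 9.5000: CF_t = 1.550000, DF = 0.680069, PV = 1.054107
  t = 10.0000: CF_t = 101.550000, DF = 0.666407, PV = 67.673673
Price P = sum_t PV_t = 91.863595
First compute Macaulay numerator sum_t t * PV_t:
  t * PV_t at t = 0.5000: 0.759432
  t * PV_t at t = 1.0000: 1.488352
  t * PV_t at t = 1.5000: 2.187681
  t * PV_t at t = 2.0000: 2.858312
  t * PV_t at t = 2.5000: 3.501117
  t * PV_t at t = 3.0000: 4.116943
  t * PV_t at t = 3.5000: 4.706615
  t * PV_t at t = 4.0000: 5.270934
  t * PV_t at t = 4.5000: 5.810682
  t * PV_t at t = 5.0000: 6.326618
  t * PV_t at t = 5.5000: 6.819480
  t * PV_t at t = 6.0000: 7.289988
  t * PV_t at t = 6.5000: 7.738841
  t * PV_t at t = 7.0000: 8.166719
  t * PV_t at t = 7.5000: 8.574283
  t * PV_t at t = 8.0000: 8.962177
  t * PV_t at t = 8.5000: 9.331028
  t * PV_t at t = 9.0000: 9.681442
  t * PV_t at t = 9.5000: 10.014013
  t * PV_t at t = 10.0000: 676.736727
Macaulay duration D = 790.341386 / 91.863595 = 8.603423
Modified duration = D / (1 + y/m) = 8.603423 / (1 + 0.020500) = 8.430596

Answer: Modified duration = 8.4306


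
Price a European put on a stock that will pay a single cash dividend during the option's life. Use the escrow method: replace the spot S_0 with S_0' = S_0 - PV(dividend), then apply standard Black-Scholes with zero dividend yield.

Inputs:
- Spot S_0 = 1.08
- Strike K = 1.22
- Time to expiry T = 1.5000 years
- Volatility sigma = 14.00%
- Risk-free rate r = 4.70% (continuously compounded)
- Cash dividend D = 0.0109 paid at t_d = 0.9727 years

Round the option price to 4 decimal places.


Answer: Price = 0.1138

Derivation:
PV(D) = D * exp(-r * t_d) = 0.0109 * 0.95531237 = 0.01041290
S_0' = S_0 - PV(D) = 1.0800 - 0.01041290 = 1.06958710
d1 = (ln(S_0'/K) + (r + sigma^2/2)*T) / (sigma*sqrt(T)) = -0.27048302
d2 = d1 - sigma*sqrt(T) = -0.44194730
exp(-rT) = 0.93192774
N(-d1) = 0.60660566; N(-d2) = 0.67073633
P = K * exp(-rT) * N(-d2) - S_0' * N(-d1) = 1.2200 * 0.93192774 * 0.67073633 - 1.06958710 * 0.60660566 = 0.1138


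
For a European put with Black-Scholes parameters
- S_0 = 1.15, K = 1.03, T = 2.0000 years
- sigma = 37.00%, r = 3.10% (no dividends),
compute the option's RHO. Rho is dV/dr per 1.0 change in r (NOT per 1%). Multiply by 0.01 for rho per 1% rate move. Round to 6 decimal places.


Answer: Rho = -0.916006

Derivation:
d1 = 0.5907268283; d2 = 0.0674678102
phi(d1) = 0.3350693928; exp(-qT) = 1.0000000000; exp(-rT) = 0.9398828868
N(-d2) = 0.4731046437
Rho = -K*T*exp(-rT)*N(-d2) = -1.0300 * 2.0000 * 0.9398828868 * 0.4731046437 = -0.916006


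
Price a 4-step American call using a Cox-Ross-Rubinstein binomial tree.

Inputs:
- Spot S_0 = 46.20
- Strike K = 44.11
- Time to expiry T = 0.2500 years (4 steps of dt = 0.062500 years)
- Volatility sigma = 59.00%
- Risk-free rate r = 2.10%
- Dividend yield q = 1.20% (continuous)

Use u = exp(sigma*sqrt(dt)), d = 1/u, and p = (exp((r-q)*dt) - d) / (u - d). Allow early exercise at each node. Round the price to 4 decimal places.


Answer: Price = V(0,0) = 6.4402

Derivation:
dt = T/N = 0.062500
u = exp(sigma*sqrt(dt)) = 1.158933; d = 1/u = 0.862862
p = (exp((r-q)*dt) - d) / (u - d) = 0.465092
Discount per step: exp(-r*dt) = 0.998688
Stock lattice S(k, i) with i counting down-moves:
  k=0: S(0,0) = 46.2000
  k=1: S(1,0) = 53.5427; S(1,1) = 39.8642
  k=2: S(2,0) = 62.0524; S(2,1) = 46.2000; S(2,2) = 34.3974
  k=3: S(3,0) = 71.9146; S(3,1) = 53.5427; S(3,2) = 39.8642; S(3,3) = 29.6802
  k=4: S(4,0) = 83.3443; S(4,1) = 62.0524; S(4,2) = 46.2000; S(4,3) = 34.3974; S(4,4) = 25.6099
Terminal payoffs V(N, i) = max(S_T - K, 0):
  V(4,0) = 39.234265; V(4,1) = 17.942438; V(4,2) = 2.090000; V(4,3) = 0.000000; V(4,4) = 0.000000
Backward induction: V(k, i) = exp(-r*dt) * [p * V(k+1, i) + (1-p) * V(k+1, i+1)]; then take max(V_cont, immediate exercise) for American.
  V(3,0) = exp(-r*dt) * [p*39.234265 + (1-p)*17.942438] = 27.808576; exercise = 27.804636; V(3,0) = max -> 27.808576
  V(3,1) = exp(-r*dt) * [p*17.942438 + (1-p)*2.090000] = 9.450432; exercise = 9.432718; V(3,1) = max -> 9.450432
  V(3,2) = exp(-r*dt) * [p*2.090000 + (1-p)*0.000000] = 0.970768; exercise = 0.000000; V(3,2) = max -> 0.970768
  V(3,3) = exp(-r*dt) * [p*0.000000 + (1-p)*0.000000] = 0.000000; exercise = 0.000000; V(3,3) = max -> 0.000000
  V(2,0) = exp(-r*dt) * [p*27.808576 + (1-p)*9.450432] = 17.965066; exercise = 17.942438; V(2,0) = max -> 17.965066
  V(2,1) = exp(-r*dt) * [p*9.450432 + (1-p)*0.970768] = 4.908147; exercise = 2.090000; V(2,1) = max -> 4.908147
  V(2,2) = exp(-r*dt) * [p*0.970768 + (1-p)*0.000000] = 0.450904; exercise = 0.000000; V(2,2) = max -> 0.450904
  V(1,0) = exp(-r*dt) * [p*17.965066 + (1-p)*4.908147] = 10.966414; exercise = 9.432718; V(1,0) = max -> 10.966414
  V(1,1) = exp(-r*dt) * [p*4.908147 + (1-p)*0.450904] = 2.520622; exercise = 0.000000; V(1,1) = max -> 2.520622
  V(0,0) = exp(-r*dt) * [p*10.966414 + (1-p)*2.520622] = 6.440235; exercise = 2.090000; V(0,0) = max -> 6.440235


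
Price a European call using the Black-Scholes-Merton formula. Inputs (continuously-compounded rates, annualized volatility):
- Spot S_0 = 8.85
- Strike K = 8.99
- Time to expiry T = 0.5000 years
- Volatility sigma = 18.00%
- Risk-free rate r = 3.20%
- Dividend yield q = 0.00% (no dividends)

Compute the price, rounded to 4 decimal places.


d1 = (ln(S/K) + (r - q + 0.5*sigma^2) * T) / (sigma * sqrt(T)) = 0.06603286
d2 = d1 - sigma * sqrt(T) = -0.06124636
exp(-rT) = 0.98412732; exp(-qT) = 1.00000000
C = S_0 * exp(-qT) * N(d1) - K * exp(-rT) * N(d2)
N(d1) = 0.52632417; N(d2) = 0.47558150
C = 8.8500 * 1.00000000 * 0.52632417 - 8.9900 * 0.98412732 * 0.47558150 = 0.4504

Answer: Price = 0.4504


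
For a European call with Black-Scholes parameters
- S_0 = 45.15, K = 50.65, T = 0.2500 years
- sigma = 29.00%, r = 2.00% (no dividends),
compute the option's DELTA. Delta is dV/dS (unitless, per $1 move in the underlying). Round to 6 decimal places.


Answer: Delta = 0.246430

Derivation:
d1 = -0.6857686264; d2 = -0.8307686264
phi(d1) = 0.3153482051; exp(-qT) = 1.0000000000; exp(-rT) = 0.9950124792
N(d1) = 0.2464295117
Delta = exp(-qT) * N(d1) = 1.0000000000 * 0.2464295117 = 0.246430


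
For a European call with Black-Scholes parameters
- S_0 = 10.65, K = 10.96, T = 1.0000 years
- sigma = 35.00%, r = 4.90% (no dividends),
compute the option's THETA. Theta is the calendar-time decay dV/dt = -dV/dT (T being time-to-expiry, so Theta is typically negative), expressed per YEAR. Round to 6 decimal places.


Answer: Theta = -0.955484

Derivation:
d1 = 0.2330217447; d2 = -0.1169782553
phi(d1) = 0.3882568787; exp(-qT) = 1.0000000000; exp(-rT) = 0.9521811297
Theta = -S*exp(-qT)*phi(d1)*sigma/(2*sqrt(T)) - r*K*exp(-rT)*N(d2) + q*S*exp(-qT)*N(d1)
N(d1) = 0.5921277397; N(d2) = 0.4534386424; sqrt(T) = 1.0000000000
Term 1 = -10.6500 * 1.0000000000 * 0.3882568787 * 0.3500 / (2 * 1.0000000000) = -0.7236137577
Term 2 = -0.0490 * 10.9600 * 0.9521811297 * 0.4534386424 = -0.2318700912
Term 3 = 0 (no dividend yield, q = 0)
Theta = -0.7236137577 + (-0.2318700912) + (0.0000000000) = -0.955484


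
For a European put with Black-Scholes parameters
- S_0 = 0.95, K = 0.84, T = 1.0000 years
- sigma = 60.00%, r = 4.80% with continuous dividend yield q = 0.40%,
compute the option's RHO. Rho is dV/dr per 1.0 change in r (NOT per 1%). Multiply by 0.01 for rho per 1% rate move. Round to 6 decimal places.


Answer: Rho = -0.407204

Derivation:
d1 = 0.5784334879; d2 = -0.0215665121
phi(d1) = 0.3374860229; exp(-qT) = 0.9960079893; exp(-rT) = 0.9531337871
N(-d2) = 0.5086031266
Rho = -K*T*exp(-rT)*N(-d2) = -0.8400 * 1.0000 * 0.9531337871 * 0.5086031266 = -0.407204


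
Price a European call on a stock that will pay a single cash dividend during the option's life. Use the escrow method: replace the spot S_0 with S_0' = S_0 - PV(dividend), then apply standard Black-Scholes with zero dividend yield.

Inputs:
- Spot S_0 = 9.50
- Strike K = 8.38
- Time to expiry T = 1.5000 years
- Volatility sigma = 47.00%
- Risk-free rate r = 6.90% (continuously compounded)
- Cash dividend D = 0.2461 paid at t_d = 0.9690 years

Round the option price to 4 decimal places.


PV(D) = D * exp(-r * t_d) = 0.2461 * 0.93532520 = 0.23018353
S_0' = S_0 - PV(D) = 9.5000 - 0.23018353 = 9.26981647
d1 = (ln(S_0'/K) + (r + sigma^2/2)*T) / (sigma*sqrt(T)) = 0.64293141
d2 = d1 - sigma*sqrt(T) = 0.06730132
exp(-rT) = 0.90167602
N(d1) = 0.73986570; N(d2) = 0.52682909
C = S_0' * N(d1) - K * exp(-rT) * N(d2) = 9.26981647 * 0.73986570 - 8.3800 * 0.90167602 * 0.52682909 = 2.8777

Answer: Price = 2.8777


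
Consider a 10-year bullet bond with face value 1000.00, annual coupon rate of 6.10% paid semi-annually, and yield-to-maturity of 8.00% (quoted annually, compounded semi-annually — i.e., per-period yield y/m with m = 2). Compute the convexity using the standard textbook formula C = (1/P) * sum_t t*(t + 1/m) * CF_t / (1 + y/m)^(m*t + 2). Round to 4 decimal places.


Answer: Convexity = 64.7642

Derivation:
Coupon per period c = face * coupon_rate / m = 30.500000
Periods per year m = 2; per-period yield y/m = 0.040000
Number of cashflows N = 20
Cashflows (t years, CF_t, discount factor 1/(1+y/m)^(m*t), PV):
  t = 0.5000: CF_t = 30.500000, DF = 0.961538, PV = 29.326923
  t = 1.0000: CF_t = 30.500000, DF = 0.924556, PV = 28.198964
  t = 1.5000: CF_t = 30.500000, DF = 0.888996, PV = 27.114389
  t = 2.0000: CF_t = 30.500000, DF = 0.854804, PV = 26.071528
  t = 2.5000: CF_t = 30.500000, DF = 0.821927, PV = 25.068777
  t = 3.0000: CF_t = 30.500000, DF = 0.790315, PV = 24.104593
  t = 3.5000: CF_t = 30.500000, DF = 0.759918, PV = 23.177493
  t = 4.0000: CF_t = 30.500000, DF = 0.730690, PV = 22.286051
  t = 4.5000: CF_t = 30.500000, DF = 0.702587, PV = 21.428895
  t = 5.0000: CF_t = 30.500000, DF = 0.675564, PV = 20.604707
  t = 5.5000: CF_t = 30.500000, DF = 0.649581, PV = 19.812218
  t = 6.0000: CF_t = 30.500000, DF = 0.624597, PV = 19.050210
  t = 6.5000: CF_t = 30.500000, DF = 0.600574, PV = 18.317510
  t = 7.0000: CF_t = 30.500000, DF = 0.577475, PV = 17.612990
  t = 7.5000: CF_t = 30.500000, DF = 0.555265, PV = 16.935567
  t = 8.0000: CF_t = 30.500000, DF = 0.533908, PV = 16.284199
  t = 8.5000: CF_t = 30.500000, DF = 0.513373, PV = 15.657884
  t = 9.0000: CF_t = 30.500000, DF = 0.493628, PV = 15.055658
  t = 9.5000: CF_t = 30.500000, DF = 0.474642, PV = 14.476594
  t = 10.0000: CF_t = 1030.500000, DF = 0.456387, PV = 470.306748
Price P = sum_t PV_t = 870.891900
Convexity numerator sum_t t*(t + 1/m) * CF_t / (1+y/m)^(m*t + 2):
  t = 0.5000: term = 13.557194
  t = 1.0000: term = 39.107292
  t = 1.5000: term = 75.206330
  t = 2.0000: term = 120.522965
  t = 2.5000: term = 173.831200
  t = 3.0000: term = 234.003538
  t = 3.5000: term = 300.004536
  t = 4.0000: term = 370.884729
  t = 4.5000: term = 445.774914
  t = 5.0000: term = 523.880775
  t = 5.5000: term = 604.477818
  t = 6.0000: term = 686.906611
  t = 6.5000: term = 770.568314
  t = 7.0000: term = 854.920466
  t = 7.5000: term = 939.473040
  t = 8.0000: term = 1023.784723
  t = 8.5000: term = 1107.459436
  t = 9.0000: term = 1190.143059
  t = 9.5000: term = 1271.520362
  t = 10.0000: term = 45656.627724
Convexity = (1/P) * sum = 56402.655027 / 870.891900 = 64.764243


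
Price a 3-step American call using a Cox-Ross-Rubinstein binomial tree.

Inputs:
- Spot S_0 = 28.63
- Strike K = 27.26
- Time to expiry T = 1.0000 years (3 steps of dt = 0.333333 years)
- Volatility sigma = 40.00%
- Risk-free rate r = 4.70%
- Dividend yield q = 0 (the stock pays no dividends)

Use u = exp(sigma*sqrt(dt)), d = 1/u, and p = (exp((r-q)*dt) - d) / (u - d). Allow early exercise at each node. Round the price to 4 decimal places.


Answer: Price = V(0,0) = 6.0887

Derivation:
dt = T/N = 0.333333
u = exp(sigma*sqrt(dt)) = 1.259784; d = 1/u = 0.793787
p = (exp((r-q)*dt) - d) / (u - d) = 0.476405
Discount per step: exp(-r*dt) = 0.984455
Stock lattice S(k, i) with i counting down-moves:
  k=0: S(0,0) = 28.6300
  k=1: S(1,0) = 36.0676; S(1,1) = 22.7261
  k=2: S(2,0) = 45.4374; S(2,1) = 28.6300; S(2,2) = 18.0397
  k=3: S(3,0) = 57.2413; S(3,1) = 36.0676; S(3,2) = 22.7261; S(3,3) = 14.3197
Terminal payoffs V(N, i) = max(S_T - K, 0):
  V(3,0) = 29.981287; V(3,1) = 8.807610; V(3,2) = 0.000000; V(3,3) = 0.000000
Backward induction: V(k, i) = exp(-r*dt) * [p * V(k+1, i) + (1-p) * V(k+1, i+1)]; then take max(V_cont, immediate exercise) for American.
  V(2,0) = exp(-r*dt) * [p*29.981287 + (1-p)*8.807610] = 18.601135; exercise = 18.177390; V(2,0) = max -> 18.601135
  V(2,1) = exp(-r*dt) * [p*8.807610 + (1-p)*0.000000] = 4.130761; exercise = 1.370000; V(2,1) = max -> 4.130761
  V(2,2) = exp(-r*dt) * [p*0.000000 + (1-p)*0.000000] = 0.000000; exercise = 0.000000; V(2,2) = max -> 0.000000
  V(1,0) = exp(-r*dt) * [p*18.601135 + (1-p)*4.130761] = 10.853143; exercise = 8.807610; V(1,0) = max -> 10.853143
  V(1,1) = exp(-r*dt) * [p*4.130761 + (1-p)*0.000000] = 1.937323; exercise = 0.000000; V(1,1) = max -> 1.937323
  V(0,0) = exp(-r*dt) * [p*10.853143 + (1-p)*1.937323] = 6.088720; exercise = 1.370000; V(0,0) = max -> 6.088720


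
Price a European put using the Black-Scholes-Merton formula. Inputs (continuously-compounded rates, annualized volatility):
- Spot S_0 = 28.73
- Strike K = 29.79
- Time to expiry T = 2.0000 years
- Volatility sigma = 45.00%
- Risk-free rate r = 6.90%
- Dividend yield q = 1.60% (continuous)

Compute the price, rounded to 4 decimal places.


d1 = (ln(S/K) + (r - q + 0.5*sigma^2) * T) / (sigma * sqrt(T)) = 0.42782963
d2 = d1 - sigma * sqrt(T) = -0.20856648
exp(-rT) = 0.87109869; exp(-qT) = 0.96850658
P = K * exp(-rT) * N(-d2) - S_0 * exp(-qT) * N(-d1)
N(-d1) = 0.33438758; N(-d2) = 0.58260666
P = 29.7900 * 0.87109869 * 0.58260666 - 28.7300 * 0.96850658 * 0.33438758 = 5.8143

Answer: Price = 5.8143


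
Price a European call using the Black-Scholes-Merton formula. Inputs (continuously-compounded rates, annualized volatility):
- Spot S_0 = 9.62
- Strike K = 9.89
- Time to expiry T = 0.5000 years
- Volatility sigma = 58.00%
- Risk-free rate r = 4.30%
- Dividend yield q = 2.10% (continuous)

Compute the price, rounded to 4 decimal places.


d1 = (ln(S/K) + (r - q + 0.5*sigma^2) * T) / (sigma * sqrt(T)) = 0.16439043
d2 = d1 - sigma * sqrt(T) = -0.24573151
exp(-rT) = 0.97872948; exp(-qT) = 0.98955493
C = S_0 * exp(-qT) * N(d1) - K * exp(-rT) * N(d2)
N(d1) = 0.56528810; N(d2) = 0.40294504
C = 9.6200 * 0.98955493 * 0.56528810 - 9.8900 * 0.97872948 * 0.40294504 = 1.4809

Answer: Price = 1.4809


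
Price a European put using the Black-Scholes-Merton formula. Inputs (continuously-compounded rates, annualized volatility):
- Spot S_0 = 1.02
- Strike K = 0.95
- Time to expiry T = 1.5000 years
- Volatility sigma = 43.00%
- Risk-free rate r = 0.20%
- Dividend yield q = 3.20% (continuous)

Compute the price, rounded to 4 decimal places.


Answer: Price = 0.1870

Derivation:
d1 = (ln(S/K) + (r - q + 0.5*sigma^2) * T) / (sigma * sqrt(T)) = 0.31287185
d2 = d1 - sigma * sqrt(T) = -0.21376845
exp(-rT) = 0.99700450; exp(-qT) = 0.95313379
P = K * exp(-rT) * N(-d2) - S_0 * exp(-qT) * N(-d1)
N(-d1) = 0.37718901; N(-d2) = 0.58463618
P = 0.9500 * 0.99700450 * 0.58463618 - 1.0200 * 0.95313379 * 0.37718901 = 0.1870


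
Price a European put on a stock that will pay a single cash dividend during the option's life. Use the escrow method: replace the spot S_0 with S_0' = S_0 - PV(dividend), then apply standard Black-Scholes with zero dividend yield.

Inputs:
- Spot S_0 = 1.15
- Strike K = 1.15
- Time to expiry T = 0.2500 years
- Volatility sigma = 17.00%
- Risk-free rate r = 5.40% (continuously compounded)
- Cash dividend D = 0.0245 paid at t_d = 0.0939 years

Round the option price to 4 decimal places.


PV(D) = D * exp(-r * t_d) = 0.0245 * 0.99494223 = 0.02437608
S_0' = S_0 - PV(D) = 1.1500 - 0.02437608 = 1.12562392
d1 = (ln(S_0'/K) + (r + sigma^2/2)*T) / (sigma*sqrt(T)) = -0.05072905
d2 = d1 - sigma*sqrt(T) = -0.13572905
exp(-rT) = 0.98659072
N(-d1) = 0.52022929; N(-d2) = 0.55398226
P = K * exp(-rT) * N(-d2) - S_0' * N(-d1) = 1.1500 * 0.98659072 * 0.55398226 - 1.12562392 * 0.52022929 = 0.0430

Answer: Price = 0.0430


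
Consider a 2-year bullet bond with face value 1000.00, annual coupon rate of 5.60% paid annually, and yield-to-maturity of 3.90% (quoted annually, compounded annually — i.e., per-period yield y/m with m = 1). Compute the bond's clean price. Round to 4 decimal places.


Coupon per period c = face * coupon_rate / m = 56.000000
Periods per year m = 1; per-period yield y/m = 0.039000
Number of cashflows N = 2
Cashflows (t years, CF_t, discount factor 1/(1+y/m)^(m*t), PV):
  t = 1.0000: CF_t = 56.000000, DF = 0.962464, PV = 53.897979
  t = 2.0000: CF_t = 1056.000000, DF = 0.926337, PV = 978.211633
Price P = sum_t PV_t = 1032.109612

Answer: Price = 1032.1096


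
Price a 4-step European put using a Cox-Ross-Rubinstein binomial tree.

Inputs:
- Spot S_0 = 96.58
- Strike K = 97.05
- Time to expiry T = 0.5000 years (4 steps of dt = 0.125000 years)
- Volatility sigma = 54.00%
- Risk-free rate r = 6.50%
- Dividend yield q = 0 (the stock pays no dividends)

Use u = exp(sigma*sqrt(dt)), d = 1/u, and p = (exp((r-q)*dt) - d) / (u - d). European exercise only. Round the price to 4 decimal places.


dt = T/N = 0.125000
u = exp(sigma*sqrt(dt)) = 1.210361; d = 1/u = 0.826200
p = (exp((r-q)*dt) - d) / (u - d) = 0.473651
Discount per step: exp(-r*dt) = 0.991908
Stock lattice S(k, i) with i counting down-moves:
  k=0: S(0,0) = 96.5800
  k=1: S(1,0) = 116.8967; S(1,1) = 79.7944
  k=2: S(2,0) = 141.4872; S(2,1) = 96.5800; S(2,2) = 65.9261
  k=3: S(3,0) = 171.2506; S(3,1) = 116.8967; S(3,2) = 79.7944; S(3,3) = 54.4681
  k=4: S(4,0) = 207.2751; S(4,1) = 141.4872; S(4,2) = 96.5800; S(4,3) = 65.9261; S(4,4) = 45.0015
Terminal payoffs V(N, i) = max(K - S_T, 0):
  V(4,0) = 0.000000; V(4,1) = 0.000000; V(4,2) = 0.470000; V(4,3) = 31.123926; V(4,4) = 52.048476
Backward induction: V(k, i) = exp(-r*dt) * [p * V(k+1, i) + (1-p) * V(k+1, i+1)].
  V(3,0) = exp(-r*dt) * [p*0.000000 + (1-p)*0.000000] = 0.000000
  V(3,1) = exp(-r*dt) * [p*0.000000 + (1-p)*0.470000] = 0.245382
  V(3,2) = exp(-r*dt) * [p*0.470000 + (1-p)*31.123926] = 16.470302
  V(3,3) = exp(-r*dt) * [p*31.123926 + (1-p)*52.048476] = 41.796565
  V(2,0) = exp(-r*dt) * [p*0.000000 + (1-p)*0.245382] = 0.128112
  V(2,1) = exp(-r*dt) * [p*0.245382 + (1-p)*16.470302] = 8.714263
  V(2,2) = exp(-r*dt) * [p*16.470302 + (1-p)*41.796565] = 29.559608
  V(1,0) = exp(-r*dt) * [p*0.128112 + (1-p)*8.714263] = 4.609818
  V(1,1) = exp(-r*dt) * [p*8.714263 + (1-p)*29.559608] = 19.526890
  V(0,0) = exp(-r*dt) * [p*4.609818 + (1-p)*19.526890] = 12.360567

Answer: Price = V(0,0) = 12.3606


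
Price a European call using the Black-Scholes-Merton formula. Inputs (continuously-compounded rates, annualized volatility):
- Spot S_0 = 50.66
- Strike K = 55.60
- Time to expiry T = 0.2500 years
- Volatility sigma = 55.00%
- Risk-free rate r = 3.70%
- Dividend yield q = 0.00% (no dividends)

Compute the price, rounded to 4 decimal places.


d1 = (ln(S/K) + (r - q + 0.5*sigma^2) * T) / (sigma * sqrt(T)) = -0.16721475
d2 = d1 - sigma * sqrt(T) = -0.44221475
exp(-rT) = 0.99079265; exp(-qT) = 1.00000000
C = S_0 * exp(-qT) * N(d1) - K * exp(-rT) * N(d2)
N(d1) = 0.43360054; N(d2) = 0.32916691
C = 50.6600 * 1.00000000 * 0.43360054 - 55.6000 * 0.99079265 * 0.32916691 = 3.8330

Answer: Price = 3.8330


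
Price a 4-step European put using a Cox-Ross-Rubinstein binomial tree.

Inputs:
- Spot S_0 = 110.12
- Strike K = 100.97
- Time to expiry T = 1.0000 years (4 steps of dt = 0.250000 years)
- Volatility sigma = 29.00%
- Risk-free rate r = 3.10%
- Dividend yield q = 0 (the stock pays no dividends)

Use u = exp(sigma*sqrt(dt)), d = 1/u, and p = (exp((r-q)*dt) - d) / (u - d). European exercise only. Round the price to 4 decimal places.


dt = T/N = 0.250000
u = exp(sigma*sqrt(dt)) = 1.156040; d = 1/u = 0.865022
p = (exp((r-q)*dt) - d) / (u - d) = 0.490548
Discount per step: exp(-r*dt) = 0.992280
Stock lattice S(k, i) with i counting down-moves:
  k=0: S(0,0) = 110.1200
  k=1: S(1,0) = 127.3031; S(1,1) = 95.2563
  k=2: S(2,0) = 147.1674; S(2,1) = 110.1200; S(2,2) = 82.3988
  k=3: S(3,0) = 170.1313; S(3,1) = 127.3031; S(3,2) = 95.2563; S(3,3) = 71.2768
  k=4: S(4,0) = 196.6786; S(4,1) = 147.1674; S(4,2) = 110.1200; S(4,3) = 82.3988; S(4,4) = 61.6560
Terminal payoffs V(N, i) = max(K - S_T, 0):
  V(4,0) = 0.000000; V(4,1) = 0.000000; V(4,2) = 0.000000; V(4,3) = 18.571216; V(4,4) = 39.313992
Backward induction: V(k, i) = exp(-r*dt) * [p * V(k+1, i) + (1-p) * V(k+1, i+1)].
  V(3,0) = exp(-r*dt) * [p*0.000000 + (1-p)*0.000000] = 0.000000
  V(3,1) = exp(-r*dt) * [p*0.000000 + (1-p)*0.000000] = 0.000000
  V(3,2) = exp(-r*dt) * [p*0.000000 + (1-p)*18.571216] = 9.388111
  V(3,3) = exp(-r*dt) * [p*18.571216 + (1-p)*39.313992] = 28.913722
  V(2,0) = exp(-r*dt) * [p*0.000000 + (1-p)*0.000000] = 0.000000
  V(2,1) = exp(-r*dt) * [p*0.000000 + (1-p)*9.388111] = 4.745872
  V(2,2) = exp(-r*dt) * [p*9.388111 + (1-p)*28.913722] = 19.186210
  V(1,0) = exp(-r*dt) * [p*0.000000 + (1-p)*4.745872] = 2.399131
  V(1,1) = exp(-r*dt) * [p*4.745872 + (1-p)*19.186210] = 12.009106
  V(0,0) = exp(-r*dt) * [p*2.399131 + (1-p)*12.009106] = 7.238638

Answer: Price = V(0,0) = 7.2386


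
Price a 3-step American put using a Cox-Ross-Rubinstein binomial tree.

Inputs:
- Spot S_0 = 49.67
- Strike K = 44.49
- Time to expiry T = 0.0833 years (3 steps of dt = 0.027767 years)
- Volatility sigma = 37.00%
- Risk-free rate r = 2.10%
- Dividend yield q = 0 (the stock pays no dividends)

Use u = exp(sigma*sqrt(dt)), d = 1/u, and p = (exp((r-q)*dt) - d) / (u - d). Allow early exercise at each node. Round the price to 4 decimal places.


dt = T/N = 0.027767
u = exp(sigma*sqrt(dt)) = 1.063595; d = 1/u = 0.940208
p = (exp((r-q)*dt) - d) / (u - d) = 0.489318
Discount per step: exp(-r*dt) = 0.999417
Stock lattice S(k, i) with i counting down-moves:
  k=0: S(0,0) = 49.6700
  k=1: S(1,0) = 52.8287; S(1,1) = 46.7001
  k=2: S(2,0) = 56.1884; S(2,1) = 49.6700; S(2,2) = 43.9078
  k=3: S(3,0) = 59.7616; S(3,1) = 52.8287; S(3,2) = 46.7001; S(3,3) = 41.2825
Terminal payoffs V(N, i) = max(K - S_T, 0):
  V(3,0) = 0.000000; V(3,1) = 0.000000; V(3,2) = 0.000000; V(3,3) = 3.207523
Backward induction: V(k, i) = exp(-r*dt) * [p * V(k+1, i) + (1-p) * V(k+1, i+1)]; then take max(V_cont, immediate exercise) for American.
  V(2,0) = exp(-r*dt) * [p*0.000000 + (1-p)*0.000000] = 0.000000; exercise = 0.000000; V(2,0) = max -> 0.000000
  V(2,1) = exp(-r*dt) * [p*0.000000 + (1-p)*0.000000] = 0.000000; exercise = 0.000000; V(2,1) = max -> 0.000000
  V(2,2) = exp(-r*dt) * [p*0.000000 + (1-p)*3.207523] = 1.637068; exercise = 0.582179; V(2,2) = max -> 1.637068
  V(1,0) = exp(-r*dt) * [p*0.000000 + (1-p)*0.000000] = 0.000000; exercise = 0.000000; V(1,0) = max -> 0.000000
  V(1,1) = exp(-r*dt) * [p*0.000000 + (1-p)*1.637068] = 0.835533; exercise = 0.000000; V(1,1) = max -> 0.835533
  V(0,0) = exp(-r*dt) * [p*0.000000 + (1-p)*0.835533] = 0.426443; exercise = 0.000000; V(0,0) = max -> 0.426443

Answer: Price = V(0,0) = 0.4264


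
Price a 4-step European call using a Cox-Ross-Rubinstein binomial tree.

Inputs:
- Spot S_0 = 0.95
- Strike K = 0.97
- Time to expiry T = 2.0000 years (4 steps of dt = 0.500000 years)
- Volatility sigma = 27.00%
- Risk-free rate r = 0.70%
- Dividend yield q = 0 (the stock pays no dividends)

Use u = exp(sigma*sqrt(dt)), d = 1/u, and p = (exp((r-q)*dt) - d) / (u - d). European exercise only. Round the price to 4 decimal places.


dt = T/N = 0.500000
u = exp(sigma*sqrt(dt)) = 1.210361; d = 1/u = 0.826200
p = (exp((r-q)*dt) - d) / (u - d) = 0.461541
Discount per step: exp(-r*dt) = 0.996506
Stock lattice S(k, i) with i counting down-moves:
  k=0: S(0,0) = 0.9500
  k=1: S(1,0) = 1.1498; S(1,1) = 0.7849
  k=2: S(2,0) = 1.3917; S(2,1) = 0.9500; S(2,2) = 0.6485
  k=3: S(3,0) = 1.6845; S(3,1) = 1.1498; S(3,2) = 0.7849; S(3,3) = 0.5358
  k=4: S(4,0) = 2.0388; S(4,1) = 1.3917; S(4,2) = 0.9500; S(4,3) = 0.6485; S(4,4) = 0.4427
Terminal payoffs V(N, i) = max(S_T - K, 0):
  V(4,0) = 1.068842; V(4,1) = 0.421726; V(4,2) = 0.000000; V(4,3) = 0.000000; V(4,4) = 0.000000
Backward induction: V(k, i) = exp(-r*dt) * [p * V(k+1, i) + (1-p) * V(k+1, i+1)].
  V(3,0) = exp(-r*dt) * [p*1.068842 + (1-p)*0.421726] = 0.717880
  V(3,1) = exp(-r*dt) * [p*0.421726 + (1-p)*0.000000] = 0.193964
  V(3,2) = exp(-r*dt) * [p*0.000000 + (1-p)*0.000000] = 0.000000
  V(3,3) = exp(-r*dt) * [p*0.000000 + (1-p)*0.000000] = 0.000000
  V(2,0) = exp(-r*dt) * [p*0.717880 + (1-p)*0.193964] = 0.434250
  V(2,1) = exp(-r*dt) * [p*0.193964 + (1-p)*0.000000] = 0.089210
  V(2,2) = exp(-r*dt) * [p*0.000000 + (1-p)*0.000000] = 0.000000
  V(1,0) = exp(-r*dt) * [p*0.434250 + (1-p)*0.089210] = 0.247592
  V(1,1) = exp(-r*dt) * [p*0.089210 + (1-p)*0.000000] = 0.041030
  V(0,0) = exp(-r*dt) * [p*0.247592 + (1-p)*0.041030] = 0.135890

Answer: Price = V(0,0) = 0.1359


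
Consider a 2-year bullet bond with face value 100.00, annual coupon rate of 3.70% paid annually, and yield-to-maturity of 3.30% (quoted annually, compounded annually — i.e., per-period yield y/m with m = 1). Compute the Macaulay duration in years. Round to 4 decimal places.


Coupon per period c = face * coupon_rate / m = 3.700000
Periods per year m = 1; per-period yield y/m = 0.033000
Number of cashflows N = 2
Cashflows (t years, CF_t, discount factor 1/(1+y/m)^(m*t), PV):
  t = 1.0000: CF_t = 3.700000, DF = 0.968054, PV = 3.581801
  t = 2.0000: CF_t = 103.700000, DF = 0.937129, PV = 97.180273
Price P = sum_t PV_t = 100.762073
Macaulay numerator sum_t t * PV_t:
  t * PV_t at t = 1.0000: 3.581801
  t * PV_t at t = 2.0000: 194.360545
Macaulay duration D = (sum_t t * PV_t) / P = 197.942346 / 100.762073 = 1.964453

Answer: Macaulay duration = 1.9645 years


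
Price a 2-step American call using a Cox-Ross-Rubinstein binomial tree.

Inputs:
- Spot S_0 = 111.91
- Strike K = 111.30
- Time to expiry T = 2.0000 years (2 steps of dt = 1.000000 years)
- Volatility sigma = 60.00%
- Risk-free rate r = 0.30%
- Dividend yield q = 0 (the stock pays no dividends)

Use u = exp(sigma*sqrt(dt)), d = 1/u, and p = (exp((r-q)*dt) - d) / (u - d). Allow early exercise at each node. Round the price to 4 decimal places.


Answer: Price = V(0,0) = 33.1942

Derivation:
dt = T/N = 1.000000
u = exp(sigma*sqrt(dt)) = 1.822119; d = 1/u = 0.548812
p = (exp((r-q)*dt) - d) / (u - d) = 0.356703
Discount per step: exp(-r*dt) = 0.997004
Stock lattice S(k, i) with i counting down-moves:
  k=0: S(0,0) = 111.9100
  k=1: S(1,0) = 203.9133; S(1,1) = 61.4175
  k=2: S(2,0) = 371.5543; S(2,1) = 111.9100; S(2,2) = 33.7066
Terminal payoffs V(N, i) = max(S_T - K, 0):
  V(2,0) = 260.254285; V(2,1) = 0.610000; V(2,2) = 0.000000
Backward induction: V(k, i) = exp(-r*dt) * [p * V(k+1, i) + (1-p) * V(k+1, i+1)]; then take max(V_cont, immediate exercise) for American.
  V(1,0) = exp(-r*dt) * [p*260.254285 + (1-p)*0.610000] = 92.946715; exercise = 92.613315; V(1,0) = max -> 92.946715
  V(1,1) = exp(-r*dt) * [p*0.610000 + (1-p)*0.000000] = 0.216937; exercise = 0.000000; V(1,1) = max -> 0.216937
  V(0,0) = exp(-r*dt) * [p*92.946715 + (1-p)*0.216937] = 33.194223; exercise = 0.610000; V(0,0) = max -> 33.194223


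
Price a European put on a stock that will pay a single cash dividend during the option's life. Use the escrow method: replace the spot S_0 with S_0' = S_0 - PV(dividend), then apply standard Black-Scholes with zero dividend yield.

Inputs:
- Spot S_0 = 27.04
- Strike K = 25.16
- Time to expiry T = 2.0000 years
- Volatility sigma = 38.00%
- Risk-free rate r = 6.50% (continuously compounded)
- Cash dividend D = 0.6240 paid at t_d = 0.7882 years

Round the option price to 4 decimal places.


PV(D) = D * exp(-r * t_d) = 0.6240 * 0.95005728 = 0.59283574
S_0' = S_0 - PV(D) = 27.0400 - 0.59283574 = 26.44716426
d1 = (ln(S_0'/K) + (r + sigma^2/2)*T) / (sigma*sqrt(T)) = 0.60344774
d2 = d1 - sigma*sqrt(T) = 0.06604658
exp(-rT) = 0.87809543
N(-d1) = 0.27310544; N(-d2) = 0.47367037
P = K * exp(-rT) * N(-d2) - S_0' * N(-d1) = 25.1600 * 0.87809543 * 0.47367037 - 26.44716426 * 0.27310544 = 3.2419

Answer: Price = 3.2419


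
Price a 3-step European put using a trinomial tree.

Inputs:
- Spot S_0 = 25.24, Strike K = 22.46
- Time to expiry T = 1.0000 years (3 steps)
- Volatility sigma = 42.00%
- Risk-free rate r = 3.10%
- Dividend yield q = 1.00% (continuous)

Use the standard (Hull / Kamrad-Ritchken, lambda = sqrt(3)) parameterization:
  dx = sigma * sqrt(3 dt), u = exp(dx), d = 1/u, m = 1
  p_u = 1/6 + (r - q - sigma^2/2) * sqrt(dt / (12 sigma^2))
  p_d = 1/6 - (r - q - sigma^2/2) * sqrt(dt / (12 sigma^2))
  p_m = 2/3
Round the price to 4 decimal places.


dt = T/N = 0.333333; dx = sigma*sqrt(3*dt) = 0.420000
u = exp(dx) = 1.521962; d = 1/u = 0.657047
p_u = 0.140000, p_m = 0.666667, p_d = 0.193333
Discount per step: exp(-r*dt) = 0.989720
Stock lattice S(k, j) with j the centered position index:
  k=0: S(0,+0) = 25.2400
  k=1: S(1,-1) = 16.5839; S(1,+0) = 25.2400; S(1,+1) = 38.4143
  k=2: S(2,-2) = 10.8964; S(2,-1) = 16.5839; S(2,+0) = 25.2400; S(2,+1) = 38.4143; S(2,+2) = 58.4651
  k=3: S(3,-3) = 7.1594; S(3,-2) = 10.8964; S(3,-1) = 16.5839; S(3,+0) = 25.2400; S(3,+1) = 38.4143; S(3,+2) = 58.4651; S(3,+3) = 88.9816
Terminal payoffs V(N, j) = max(K - S_T, 0):
  V(3,-3) = 15.300572; V(3,-2) = 11.563626; V(3,-1) = 5.876138; V(3,+0) = 0.000000; V(3,+1) = 0.000000; V(3,+2) = 0.000000; V(3,+3) = 0.000000
Backward induction: V(k, j) = exp(-r*dt) * [p_u * V(k+1, j+1) + p_m * V(k+1, j) + p_d * V(k+1, j-1)]
  V(2,-2) = exp(-r*dt) * [p_u*5.876138 + p_m*11.563626 + p_d*15.300572] = 11.371737
  V(2,-1) = exp(-r*dt) * [p_u*0.000000 + p_m*5.876138 + p_d*11.563626] = 6.089806
  V(2,+0) = exp(-r*dt) * [p_u*0.000000 + p_m*0.000000 + p_d*5.876138] = 1.124375
  V(2,+1) = exp(-r*dt) * [p_u*0.000000 + p_m*0.000000 + p_d*0.000000] = 0.000000
  V(2,+2) = exp(-r*dt) * [p_u*0.000000 + p_m*0.000000 + p_d*0.000000] = 0.000000
  V(1,-1) = exp(-r*dt) * [p_u*1.124375 + p_m*6.089806 + p_d*11.371737] = 6.349863
  V(1,+0) = exp(-r*dt) * [p_u*0.000000 + p_m*1.124375 + p_d*6.089806] = 1.907136
  V(1,+1) = exp(-r*dt) * [p_u*0.000000 + p_m*0.000000 + p_d*1.124375] = 0.215144
  V(0,+0) = exp(-r*dt) * [p_u*0.215144 + p_m*1.907136 + p_d*6.349863] = 2.503184

Answer: Price = V(0,0) = 2.5032


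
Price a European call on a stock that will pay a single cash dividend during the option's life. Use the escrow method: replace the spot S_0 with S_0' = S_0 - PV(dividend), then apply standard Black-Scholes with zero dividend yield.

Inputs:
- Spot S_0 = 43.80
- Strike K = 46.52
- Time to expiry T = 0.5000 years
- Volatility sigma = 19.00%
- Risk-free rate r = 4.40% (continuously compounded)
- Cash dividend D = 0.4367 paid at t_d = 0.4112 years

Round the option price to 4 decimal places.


Answer: Price = 1.4624

Derivation:
PV(D) = D * exp(-r * t_d) = 0.4367 * 0.98206989 = 0.42886992
S_0' = S_0 - PV(D) = 43.8000 - 0.42886992 = 43.37113008
d1 = (ln(S_0'/K) + (r + sigma^2/2)*T) / (sigma*sqrt(T)) = -0.29075720
d2 = d1 - sigma*sqrt(T) = -0.42510749
exp(-rT) = 0.97824024
N(d1) = 0.38561851; N(d2) = 0.33537916
C = S_0' * N(d1) - K * exp(-rT) * N(d2) = 43.37113008 * 0.38561851 - 46.5200 * 0.97824024 * 0.33537916 = 1.4624


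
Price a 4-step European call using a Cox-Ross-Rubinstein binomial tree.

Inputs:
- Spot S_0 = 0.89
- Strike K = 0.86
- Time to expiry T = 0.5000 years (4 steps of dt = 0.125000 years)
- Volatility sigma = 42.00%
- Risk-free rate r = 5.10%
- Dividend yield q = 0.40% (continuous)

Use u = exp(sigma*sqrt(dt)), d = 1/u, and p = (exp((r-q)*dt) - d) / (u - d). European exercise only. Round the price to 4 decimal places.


Answer: Price = V(0,0) = 0.1274

Derivation:
dt = T/N = 0.125000
u = exp(sigma*sqrt(dt)) = 1.160084; d = 1/u = 0.862007
p = (exp((r-q)*dt) - d) / (u - d) = 0.482713
Discount per step: exp(-r*dt) = 0.993645
Stock lattice S(k, i) with i counting down-moves:
  k=0: S(0,0) = 0.8900
  k=1: S(1,0) = 1.0325; S(1,1) = 0.7672
  k=2: S(2,0) = 1.1978; S(2,1) = 0.8900; S(2,2) = 0.6613
  k=3: S(3,0) = 1.3895; S(3,1) = 1.0325; S(3,2) = 0.7672; S(3,3) = 0.5701
  k=4: S(4,0) = 1.6119; S(4,1) = 1.1978; S(4,2) = 0.8900; S(4,3) = 0.6613; S(4,4) = 0.4914
Terminal payoffs V(N, i) = max(S_T - K, 0):
  V(4,0) = 0.751936; V(4,1) = 0.337757; V(4,2) = 0.030000; V(4,3) = 0.000000; V(4,4) = 0.000000
Backward induction: V(k, i) = exp(-r*dt) * [p * V(k+1, i) + (1-p) * V(k+1, i+1)].
  V(3,0) = exp(-r*dt) * [p*0.751936 + (1-p)*0.337757] = 0.534270
  V(3,1) = exp(-r*dt) * [p*0.337757 + (1-p)*0.030000] = 0.177424
  V(3,2) = exp(-r*dt) * [p*0.030000 + (1-p)*0.000000] = 0.014389
  V(3,3) = exp(-r*dt) * [p*0.000000 + (1-p)*0.000000] = 0.000000
  V(2,0) = exp(-r*dt) * [p*0.534270 + (1-p)*0.177424] = 0.347456
  V(2,1) = exp(-r*dt) * [p*0.177424 + (1-p)*0.014389] = 0.092497
  V(2,2) = exp(-r*dt) * [p*0.014389 + (1-p)*0.000000] = 0.006902
  V(1,0) = exp(-r*dt) * [p*0.347456 + (1-p)*0.092497] = 0.214199
  V(1,1) = exp(-r*dt) * [p*0.092497 + (1-p)*0.006902] = 0.047913
  V(0,0) = exp(-r*dt) * [p*0.214199 + (1-p)*0.047913] = 0.127367


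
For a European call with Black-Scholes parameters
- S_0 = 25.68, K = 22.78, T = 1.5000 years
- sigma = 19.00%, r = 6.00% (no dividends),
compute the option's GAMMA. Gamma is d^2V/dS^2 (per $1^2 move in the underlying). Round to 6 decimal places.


Answer: Gamma = 0.039761

Derivation:
d1 = 1.0180617434; d2 = 0.7853602178
phi(d1) = 0.2376007845; exp(-qT) = 1.0000000000; exp(-rT) = 0.9139311853
Gamma = exp(-qT) * phi(d1) / (S * sigma * sqrt(T)) = 1.0000000000 * 0.2376007845 / (25.6800 * 0.1900 * 1.2247448714) = 0.039761


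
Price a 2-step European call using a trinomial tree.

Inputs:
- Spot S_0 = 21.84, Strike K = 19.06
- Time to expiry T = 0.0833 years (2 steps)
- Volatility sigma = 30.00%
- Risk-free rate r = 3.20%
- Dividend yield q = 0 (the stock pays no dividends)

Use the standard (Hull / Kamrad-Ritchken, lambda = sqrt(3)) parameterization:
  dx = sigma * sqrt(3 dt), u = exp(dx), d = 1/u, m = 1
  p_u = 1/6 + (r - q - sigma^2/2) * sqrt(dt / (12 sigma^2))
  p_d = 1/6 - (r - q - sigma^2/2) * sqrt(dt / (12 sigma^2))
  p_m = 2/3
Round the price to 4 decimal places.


Answer: Price = V(0,0) = 2.8705

Derivation:
dt = T/N = 0.041650; dx = sigma*sqrt(3*dt) = 0.106045
u = exp(dx) = 1.111872; d = 1/u = 0.899384
p_u = 0.164114, p_m = 0.666667, p_d = 0.169220
Discount per step: exp(-r*dt) = 0.998668
Stock lattice S(k, j) with j the centered position index:
  k=0: S(0,+0) = 21.8400
  k=1: S(1,-1) = 19.6426; S(1,+0) = 21.8400; S(1,+1) = 24.2833
  k=2: S(2,-2) = 17.6662; S(2,-1) = 19.6426; S(2,+0) = 21.8400; S(2,+1) = 24.2833; S(2,+2) = 26.9999
Terminal payoffs V(N, j) = max(S_T - K, 0):
  V(2,-2) = 0.000000; V(2,-1) = 0.582554; V(2,+0) = 2.780000; V(2,+1) = 5.223278; V(2,+2) = 7.939889
Backward induction: V(k, j) = exp(-r*dt) * [p_u * V(k+1, j+1) + p_m * V(k+1, j) + p_d * V(k+1, j-1)]
  V(1,-1) = exp(-r*dt) * [p_u*2.780000 + p_m*0.582554 + p_d*0.000000] = 0.843481
  V(1,+0) = exp(-r*dt) * [p_u*5.223278 + p_m*2.780000 + p_d*0.582554] = 2.805383
  V(1,+1) = exp(-r*dt) * [p_u*7.939889 + p_m*5.223278 + p_d*2.780000] = 5.248660
  V(0,+0) = exp(-r*dt) * [p_u*5.248660 + p_m*2.805383 + p_d*0.843481] = 2.870538


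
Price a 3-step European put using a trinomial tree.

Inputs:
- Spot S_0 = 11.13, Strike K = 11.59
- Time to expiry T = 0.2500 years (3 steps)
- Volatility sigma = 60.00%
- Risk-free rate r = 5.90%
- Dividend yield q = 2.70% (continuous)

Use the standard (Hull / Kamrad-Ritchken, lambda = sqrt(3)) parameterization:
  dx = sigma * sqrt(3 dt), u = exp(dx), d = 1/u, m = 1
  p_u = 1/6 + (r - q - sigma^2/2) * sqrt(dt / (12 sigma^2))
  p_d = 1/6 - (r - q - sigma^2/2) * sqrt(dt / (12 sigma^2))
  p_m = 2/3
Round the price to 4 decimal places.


dt = T/N = 0.083333; dx = sigma*sqrt(3*dt) = 0.300000
u = exp(dx) = 1.349859; d = 1/u = 0.740818
p_u = 0.146111, p_m = 0.666667, p_d = 0.187222
Discount per step: exp(-r*dt) = 0.995095
Stock lattice S(k, j) with j the centered position index:
  k=0: S(0,+0) = 11.1300
  k=1: S(1,-1) = 8.2453; S(1,+0) = 11.1300; S(1,+1) = 15.0239
  k=2: S(2,-2) = 6.1083; S(2,-1) = 8.2453; S(2,+0) = 11.1300; S(2,+1) = 15.0239; S(2,+2) = 20.2802
  k=3: S(3,-3) = 4.5251; S(3,-2) = 6.1083; S(3,-1) = 8.2453; S(3,+0) = 11.1300; S(3,+1) = 15.0239; S(3,+2) = 20.2802; S(3,+3) = 27.3754
Terminal payoffs V(N, j) = max(K - S_T, 0):
  V(3,-3) = 7.064880; V(3,-2) = 5.481726; V(3,-1) = 3.344693; V(3,+0) = 0.460000; V(3,+1) = 0.000000; V(3,+2) = 0.000000; V(3,+3) = 0.000000
Backward induction: V(k, j) = exp(-r*dt) * [p_u * V(k+1, j+1) + p_m * V(k+1, j) + p_d * V(k+1, j-1)]
  V(2,-2) = exp(-r*dt) * [p_u*3.344693 + p_m*5.481726 + p_d*7.064880] = 5.439076
  V(2,-1) = exp(-r*dt) * [p_u*0.460000 + p_m*3.344693 + p_d*5.481726] = 3.307008
  V(2,+0) = exp(-r*dt) * [p_u*0.000000 + p_m*0.460000 + p_d*3.344693] = 0.928292
  V(2,+1) = exp(-r*dt) * [p_u*0.000000 + p_m*0.000000 + p_d*0.460000] = 0.085700
  V(2,+2) = exp(-r*dt) * [p_u*0.000000 + p_m*0.000000 + p_d*0.000000] = 0.000000
  V(1,-1) = exp(-r*dt) * [p_u*0.928292 + p_m*3.307008 + p_d*5.439076] = 3.342149
  V(1,+0) = exp(-r*dt) * [p_u*0.085700 + p_m*0.928292 + p_d*3.307008] = 1.244395
  V(1,+1) = exp(-r*dt) * [p_u*0.000000 + p_m*0.085700 + p_d*0.928292] = 0.229798
  V(0,+0) = exp(-r*dt) * [p_u*0.229798 + p_m*1.244395 + p_d*3.342149] = 1.481595

Answer: Price = V(0,0) = 1.4816
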